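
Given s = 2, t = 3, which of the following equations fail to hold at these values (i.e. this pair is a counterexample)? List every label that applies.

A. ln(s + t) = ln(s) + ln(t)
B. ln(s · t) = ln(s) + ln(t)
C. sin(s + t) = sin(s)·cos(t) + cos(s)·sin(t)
Evaluating each claim at the given values:
A. LHS = ln(5) ≈ 1.609, RHS = ln(2) + ln(3) ≈ 1.792 → fails here (LHS ≠ RHS)
B. LHS = ln(6) ≈ 1.792, RHS = ln(2) + ln(3) ≈ 1.792 → holds here (LHS = RHS)
C. LHS = sin(5) ≈ -0.9589, RHS = sin(2)·cos(3) + sin(3)·cos(2) ≈ -0.9589 → holds here (LHS = RHS)

Answer: A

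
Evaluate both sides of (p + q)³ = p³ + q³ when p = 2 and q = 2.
LHS = (2 + 2)³ = 64
RHS = 2³ + 2³ = 16

LHS ≠ RHS, so the equation does not hold here.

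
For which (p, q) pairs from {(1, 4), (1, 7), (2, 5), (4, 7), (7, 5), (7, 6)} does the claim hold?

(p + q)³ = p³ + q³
None

Testing each pair:
(1, 4): LHS = 125, RHS = 65 → fails
(1, 7): LHS = 512, RHS = 344 → fails
(2, 5): LHS = 343, RHS = 133 → fails
(4, 7): LHS = 1331, RHS = 407 → fails
(7, 5): LHS = 1728, RHS = 468 → fails
(7, 6): LHS = 2197, RHS = 559 → fails

No pair satisfies the claim.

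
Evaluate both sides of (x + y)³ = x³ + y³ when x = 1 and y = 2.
LHS = (1 + 2)³ = 27
RHS = 1³ + 2³ = 9

LHS ≠ RHS, so the equation does not hold here.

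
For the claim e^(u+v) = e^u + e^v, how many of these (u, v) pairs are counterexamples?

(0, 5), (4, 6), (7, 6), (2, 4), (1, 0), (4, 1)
6

Testing each pair:
(0, 5): LHS = e^5 ≈ 148.4, RHS = 1 + e^5 ≈ 149.4 → counterexample
(4, 6): LHS = e^10 ≈ 22026.5, RHS = e^4 + e^6 ≈ 458 → counterexample
(7, 6): LHS = e^13 ≈ 442413.4, RHS = e^6 + e^7 ≈ 1500 → counterexample
(2, 4): LHS = e^6 ≈ 403.4, RHS = e^2 + e^4 ≈ 61.99 → counterexample
(1, 0): LHS = e ≈ 2.718, RHS = 1 + e ≈ 3.718 → counterexample
(4, 1): LHS = e^5 ≈ 148.4, RHS = e + e^4 ≈ 57.32 → counterexample

That makes 6 counterexamples.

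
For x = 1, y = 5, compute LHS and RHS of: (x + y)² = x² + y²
LHS = (1 + 5)² = 36
RHS = 1² + 5² = 26

LHS ≠ RHS, so the equation does not hold here.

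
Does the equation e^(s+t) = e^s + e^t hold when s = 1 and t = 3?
Substituting s = 1, t = 3:

LHS = e^(1+3) = e^4 ≈ 54.6
RHS = e^1 + e^3 = e + e^3 ≈ 22.8

LHS ≠ RHS, so the equation does not hold at this point.

Answer: Fails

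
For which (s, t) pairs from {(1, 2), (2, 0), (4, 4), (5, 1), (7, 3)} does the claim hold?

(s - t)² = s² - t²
Testing each pair:
(1, 2): LHS = 1, RHS = -3 → fails
(2, 0): LHS = 4, RHS = 4 → holds
(4, 4): LHS = 0, RHS = 0 → holds
(5, 1): LHS = 16, RHS = 24 → fails
(7, 3): LHS = 16, RHS = 40 → fails

2 of 5 pairs satisfy the claim.

Answer: (2, 0), (4, 4)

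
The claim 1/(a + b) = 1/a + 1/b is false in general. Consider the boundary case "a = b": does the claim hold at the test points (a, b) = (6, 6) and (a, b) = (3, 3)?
At (6, 6): LHS = 1/12 ≠ RHS = 1/3
At (3, 3): LHS = 1/6 ≠ RHS = 2/3

Answer: No, fails at both test points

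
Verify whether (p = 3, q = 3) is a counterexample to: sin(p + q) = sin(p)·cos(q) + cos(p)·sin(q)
Substituting p = 3, q = 3:
LHS = sin(3 + 3) = sin(6) ≈ -0.2794
RHS = sin(3)·cos(3) + cos(3)·sin(3) = 2·sin(3)·cos(3) ≈ -0.2794

The sides agree, so this pair does not disprove the claim.

Answer: No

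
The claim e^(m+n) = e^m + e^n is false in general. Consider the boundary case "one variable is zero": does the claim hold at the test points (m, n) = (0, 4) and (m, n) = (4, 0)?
At (0, 4): LHS = e^4 ≈ 54.6 ≠ RHS = 1 + e^4 ≈ 55.6
At (4, 0): LHS = e^4 ≈ 54.6 ≠ RHS = 1 + e^4 ≈ 55.6

Answer: No, fails at both test points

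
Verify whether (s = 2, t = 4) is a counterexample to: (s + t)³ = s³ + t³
Substituting s = 2, t = 4:
LHS = (2 + 4)³ = 216
RHS = 2³ + 4³ = 72

Since LHS ≠ RHS, this pair disproves the claim.

Answer: Yes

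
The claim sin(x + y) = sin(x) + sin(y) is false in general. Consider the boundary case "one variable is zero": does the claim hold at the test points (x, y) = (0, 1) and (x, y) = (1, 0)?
At (0, 1): LHS = sin(1) ≈ 0.8415, RHS = sin(1) ≈ 0.8415 → equal
At (1, 0): LHS = sin(1) ≈ 0.8415, RHS = sin(1) ≈ 0.8415 → equal

So the claim does hold at both of these boundary points, even though it is not an identity.

Answer: Yes, holds at both test points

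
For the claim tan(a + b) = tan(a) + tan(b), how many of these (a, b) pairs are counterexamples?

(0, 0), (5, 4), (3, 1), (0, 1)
Testing each pair:
(0, 0): LHS = 0, RHS = 0 → satisfies claim
(5, 4): LHS = tan(9) ≈ -0.4523, RHS = tan(5) + tan(4) ≈ -2.223 → counterexample
(3, 1): LHS = tan(4) ≈ 1.158, RHS = tan(3) + tan(1) ≈ 1.415 → counterexample
(0, 1): LHS = tan(1) ≈ 1.557, RHS = tan(1) ≈ 1.557 → satisfies claim

That makes 2 counterexamples.

Answer: 2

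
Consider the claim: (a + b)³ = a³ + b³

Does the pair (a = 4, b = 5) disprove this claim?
Yes

Substituting a = 4, b = 5:
LHS = (4 + 5)³ = 729
RHS = 4³ + 5³ = 189

Since LHS ≠ RHS, this pair disproves the claim.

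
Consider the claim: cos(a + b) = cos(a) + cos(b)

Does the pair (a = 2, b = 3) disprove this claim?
Substituting a = 2, b = 3:
LHS = cos(2 + 3) = cos(5) ≈ 0.2837
RHS = cos(2) + cos(3) ≈ -1.406

Since LHS ≠ RHS, this pair disproves the claim.

Answer: Yes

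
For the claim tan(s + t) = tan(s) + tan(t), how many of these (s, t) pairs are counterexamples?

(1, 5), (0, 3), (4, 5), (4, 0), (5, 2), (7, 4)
Testing each pair:
(1, 5): LHS = tan(6) ≈ -0.291, RHS = tan(5) + tan(1) ≈ -1.823 → counterexample
(0, 3): LHS = tan(3) ≈ -0.1425, RHS = tan(3) ≈ -0.1425 → satisfies claim
(4, 5): LHS = tan(9) ≈ -0.4523, RHS = tan(5) + tan(4) ≈ -2.223 → counterexample
(4, 0): LHS = tan(4) ≈ 1.158, RHS = tan(4) ≈ 1.158 → satisfies claim
(5, 2): LHS = tan(7) ≈ 0.8714, RHS = tan(5) + tan(2) ≈ -5.566 → counterexample
(7, 4): LHS = tan(11) ≈ -226, RHS = tan(7) + tan(4) ≈ 2.029 → counterexample

That makes 4 counterexamples.

Answer: 4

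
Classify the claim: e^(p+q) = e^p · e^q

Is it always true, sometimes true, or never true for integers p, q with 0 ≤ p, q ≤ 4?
Always true

The identity holds for every pair in the range. For instance at (p, q) = (3, 0): both sides equal e^3 ≈ 20.09.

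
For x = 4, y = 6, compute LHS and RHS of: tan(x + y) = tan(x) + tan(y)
LHS = tan(4 + 6) = tan(10) ≈ 0.6484
RHS = tan(4) + tan(6) ≈ 0.8668

LHS ≠ RHS (they differ by about 0.2185), so the equation does not hold here.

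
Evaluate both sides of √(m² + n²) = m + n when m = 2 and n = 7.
LHS = √(2² + 7²) = √(53) ≈ 7.28
RHS = 2 + 7 = 9

LHS ≠ RHS (they differ by about 1.72), so the equation does not hold here.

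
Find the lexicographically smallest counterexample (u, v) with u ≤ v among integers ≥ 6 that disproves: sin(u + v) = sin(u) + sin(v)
(u, v) = (6, 6)

Substituting (6, 6) into the claim:
LHS = sin(6 + 6) = sin(12) ≈ -0.5366
RHS = sin(6) + sin(6) = 2·sin(6) ≈ -0.5588

Since LHS ≠ RHS, this pair disproves the claim, and no lexicographically smaller pair (u ≤ v, integers ≥ 6) does.

For instance (12, 13) is also a counterexample (LHS = sin(25) ≈ -0.1324, RHS = sin(12) + sin(13) ≈ -0.1164), but it's lexicographically larger.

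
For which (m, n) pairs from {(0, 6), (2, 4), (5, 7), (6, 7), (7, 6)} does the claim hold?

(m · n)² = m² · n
(0, 6)

Testing each pair:
(0, 6): LHS = 0, RHS = 0 → holds
(2, 4): LHS = 64, RHS = 16 → fails
(5, 7): LHS = 1225, RHS = 175 → fails
(6, 7): LHS = 1764, RHS = 252 → fails
(7, 6): LHS = 1764, RHS = 294 → fails

1 of 5 pairs satisfies the claim.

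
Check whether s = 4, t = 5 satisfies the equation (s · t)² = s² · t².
Holds

Substituting s = 4, t = 5:

LHS = (4 · 5)² = 400
RHS = 4² · 5² = 400

LHS = RHS, so the equation holds at this point.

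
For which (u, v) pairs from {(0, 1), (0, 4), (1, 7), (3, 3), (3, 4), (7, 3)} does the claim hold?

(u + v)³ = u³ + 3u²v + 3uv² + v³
Testing each pair:
(0, 1): LHS = 1, RHS = 1 → holds
(0, 4): LHS = 64, RHS = 64 → holds
(1, 7): LHS = 512, RHS = 512 → holds
(3, 3): LHS = 216, RHS = 216 → holds
(3, 4): LHS = 343, RHS = 343 → holds
(7, 3): LHS = 1000, RHS = 1000 → holds

Every pair satisfies the claim.

Answer: All pairs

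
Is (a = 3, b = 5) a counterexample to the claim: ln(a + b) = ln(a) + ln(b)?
Yes

Substituting a = 3, b = 5:
LHS = ln(3 + 5) = ln(8) ≈ 2.079
RHS = ln(3) + ln(5) ≈ 2.708

Since LHS ≠ RHS, this pair disproves the claim.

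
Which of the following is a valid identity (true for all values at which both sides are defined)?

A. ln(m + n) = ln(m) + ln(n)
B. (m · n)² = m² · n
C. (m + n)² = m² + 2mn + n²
A: fails at (2, 7) — LHS = ln(9) ≈ 2.197, RHS = ln(2) + ln(7) ≈ 2.639.
B: fails at (5, 8) — LHS = 1600, RHS = 200.
C: holds — e.g. at (4, 4), both sides equal 64.

Answer: C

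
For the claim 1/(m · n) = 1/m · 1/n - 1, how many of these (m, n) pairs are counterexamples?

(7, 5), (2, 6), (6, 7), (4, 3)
4

Testing each pair:
(7, 5): LHS = 1/35, RHS = -34/35 → counterexample
(2, 6): LHS = 1/12, RHS = -11/12 → counterexample
(6, 7): LHS = 1/42, RHS = -41/42 → counterexample
(4, 3): LHS = 1/12, RHS = -11/12 → counterexample

That makes 4 counterexamples.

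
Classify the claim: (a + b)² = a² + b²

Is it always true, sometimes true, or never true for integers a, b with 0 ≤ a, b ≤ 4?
It holds at (a, b) = (0, 1) (both sides equal 1), but fails at (a, b) = (4, 1) (LHS = 25, RHS = 17).

Answer: Sometimes true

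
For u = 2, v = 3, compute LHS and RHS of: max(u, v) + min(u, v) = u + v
LHS = max(2, 3) + min(2, 3) = 5
RHS = 2 + 3 = 5

LHS = RHS: the two sides agree.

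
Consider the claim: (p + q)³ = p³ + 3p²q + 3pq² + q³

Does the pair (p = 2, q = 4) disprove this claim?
Substituting p = 2, q = 4:
LHS = (2 + 4)³ = 216
RHS = 2³ + 3·2²·4 + 3·2·4² + 4³ = 216

The sides agree, so this pair does not disprove the claim.

Answer: No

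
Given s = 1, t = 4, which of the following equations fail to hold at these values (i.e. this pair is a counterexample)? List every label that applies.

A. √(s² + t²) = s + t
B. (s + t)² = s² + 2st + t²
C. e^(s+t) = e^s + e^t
Evaluating each claim at the given values:
A. LHS = √(17) ≈ 4.123, RHS = 5 → fails here (LHS ≠ RHS)
B. LHS = 25, RHS = 25 → holds here (LHS = RHS)
C. LHS = e^5 ≈ 148.4, RHS = e + e^4 ≈ 57.32 → fails here (LHS ≠ RHS)

Answer: A, C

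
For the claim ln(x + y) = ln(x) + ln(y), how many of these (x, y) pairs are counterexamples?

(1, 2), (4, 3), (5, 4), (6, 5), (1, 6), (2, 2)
Testing each pair:
(1, 2): LHS = ln(3) ≈ 1.099, RHS = ln(2) ≈ 0.6931 → counterexample
(4, 3): LHS = ln(7) ≈ 1.946, RHS = ln(3) + ln(4) ≈ 2.485 → counterexample
(5, 4): LHS = ln(9) ≈ 2.197, RHS = ln(4) + ln(5) ≈ 2.996 → counterexample
(6, 5): LHS = ln(11) ≈ 2.398, RHS = ln(5) + ln(6) ≈ 3.401 → counterexample
(1, 6): LHS = ln(7) ≈ 1.946, RHS = ln(6) ≈ 1.792 → counterexample
(2, 2): LHS = ln(4) ≈ 1.386, RHS = 2·ln(2) ≈ 1.386 → satisfies claim

That makes 5 counterexamples.

Answer: 5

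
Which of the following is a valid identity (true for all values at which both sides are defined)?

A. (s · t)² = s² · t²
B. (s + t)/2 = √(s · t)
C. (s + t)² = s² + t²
A: holds — e.g. at (1, 1), both sides equal 1.
B: fails at (0, 1) — LHS = 1/2, RHS = 0.
C: fails at (5, 5) — LHS = 100, RHS = 50.

Answer: A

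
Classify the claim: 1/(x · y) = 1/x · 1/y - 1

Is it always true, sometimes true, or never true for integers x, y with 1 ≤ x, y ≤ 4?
Never true

The claim fails for every pair in the range. For instance at (x, y) = (2, 3): LHS = 1/6, RHS = -5/6.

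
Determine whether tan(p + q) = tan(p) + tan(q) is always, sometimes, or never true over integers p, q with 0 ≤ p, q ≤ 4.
Sometimes true

It holds at (p, q) = (0, 4) (both sides equal tan(4) ≈ 1.158), but fails at (p, q) = (3, 3) (LHS = tan(6) ≈ -0.291, RHS = 2·tan(3) ≈ -0.2851).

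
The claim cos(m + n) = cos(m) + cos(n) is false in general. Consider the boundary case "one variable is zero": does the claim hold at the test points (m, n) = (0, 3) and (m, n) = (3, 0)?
No, fails at both test points

At (0, 3): LHS = cos(3) ≈ -0.99 ≠ RHS = cos(3) + 1 ≈ 0.01001
At (3, 0): LHS = cos(3) ≈ -0.99 ≠ RHS = cos(3) + 1 ≈ 0.01001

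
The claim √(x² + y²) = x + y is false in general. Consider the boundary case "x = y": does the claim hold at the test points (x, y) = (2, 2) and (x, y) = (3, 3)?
At (2, 2): LHS = 2·√(2) ≈ 2.828 ≠ RHS = 4
At (3, 3): LHS = 3·√(2) ≈ 4.243 ≠ RHS = 6

Answer: No, fails at both test points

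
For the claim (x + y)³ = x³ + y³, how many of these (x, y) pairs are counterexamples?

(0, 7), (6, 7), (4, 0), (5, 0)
Testing each pair:
(0, 7): LHS = 343, RHS = 343 → satisfies claim
(6, 7): LHS = 2197, RHS = 559 → counterexample
(4, 0): LHS = 64, RHS = 64 → satisfies claim
(5, 0): LHS = 125, RHS = 125 → satisfies claim

That makes 1 counterexample.

Answer: 1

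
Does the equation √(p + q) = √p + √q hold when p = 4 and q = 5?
Substituting p = 4, q = 5:

LHS = √(4 + 5) = 3
RHS = √4 + √5 = 2 + √(5) ≈ 4.236

LHS ≠ RHS, so the equation does not hold at this point.

Answer: Fails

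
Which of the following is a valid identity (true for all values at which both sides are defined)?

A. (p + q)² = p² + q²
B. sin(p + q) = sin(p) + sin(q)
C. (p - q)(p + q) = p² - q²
C

A: fails at (3, 7) — LHS = 100, RHS = 58.
B: fails at (4, 5) — LHS = sin(9) ≈ 0.4121, RHS = sin(5) + sin(4) ≈ -1.716.
C: holds — e.g. at (5, 5), both sides equal 0.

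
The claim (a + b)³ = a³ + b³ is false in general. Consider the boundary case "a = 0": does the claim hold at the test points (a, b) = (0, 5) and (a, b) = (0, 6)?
Yes, holds at both test points

At (0, 5): LHS = 125, RHS = 125 → equal
At (0, 6): LHS = 216, RHS = 216 → equal

So the claim does hold at both of these boundary points, even though it is not an identity.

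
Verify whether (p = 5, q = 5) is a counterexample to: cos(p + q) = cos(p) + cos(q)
Substituting p = 5, q = 5:
LHS = cos(5 + 5) = cos(10) ≈ -0.8391
RHS = cos(5) + cos(5) = 2·cos(5) ≈ 0.5673

Since LHS ≠ RHS, this pair disproves the claim.

Answer: Yes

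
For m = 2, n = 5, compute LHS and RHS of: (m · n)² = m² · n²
LHS = (2 · 5)² = 100
RHS = 2² · 5² = 100

LHS = RHS: the two sides agree.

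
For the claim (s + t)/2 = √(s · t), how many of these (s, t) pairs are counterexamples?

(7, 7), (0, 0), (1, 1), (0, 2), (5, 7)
Testing each pair:
(7, 7): LHS = 7, RHS = 7 → satisfies claim
(0, 0): LHS = 0, RHS = 0 → satisfies claim
(1, 1): LHS = 1, RHS = 1 → satisfies claim
(0, 2): LHS = 1, RHS = 0 → counterexample
(5, 7): LHS = 6, RHS = √(35) ≈ 5.916 → counterexample

That makes 2 counterexamples.

Answer: 2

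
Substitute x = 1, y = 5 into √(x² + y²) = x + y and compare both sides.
LHS = √(1² + 5²) = √(26) ≈ 5.099
RHS = 1 + 5 = 6

LHS ≠ RHS (they differ by about 0.901), so the equation does not hold here.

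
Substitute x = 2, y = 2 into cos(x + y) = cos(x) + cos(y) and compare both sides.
LHS = cos(2 + 2) = cos(4) ≈ -0.6536
RHS = cos(2) + cos(2) = 2·cos(2) ≈ -0.8323

LHS ≠ RHS (they differ by about 0.1787), so the equation does not hold here.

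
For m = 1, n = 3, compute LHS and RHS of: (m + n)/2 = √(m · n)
LHS = (1 + 3)/2 = 2
RHS = √(1 · 3) = √(3) ≈ 1.732

LHS ≠ RHS (they differ by about 0.2679), so the equation does not hold here.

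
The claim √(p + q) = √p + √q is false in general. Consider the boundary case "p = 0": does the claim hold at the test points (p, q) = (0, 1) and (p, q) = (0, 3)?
Yes, holds at both test points

At (0, 1): LHS = 1, RHS = 1 → equal
At (0, 3): LHS = √(3) ≈ 1.732, RHS = √(3) ≈ 1.732 → equal

So the claim does hold at both of these boundary points, even though it is not an identity.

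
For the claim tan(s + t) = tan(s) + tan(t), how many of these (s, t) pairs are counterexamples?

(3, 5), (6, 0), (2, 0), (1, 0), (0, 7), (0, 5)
1

Testing each pair:
(3, 5): LHS = tan(8) ≈ -6.8, RHS = tan(5) + tan(3) ≈ -3.523 → counterexample
(6, 0): LHS = tan(6) ≈ -0.291, RHS = tan(6) ≈ -0.291 → satisfies claim
(2, 0): LHS = tan(2) ≈ -2.185, RHS = tan(2) ≈ -2.185 → satisfies claim
(1, 0): LHS = tan(1) ≈ 1.557, RHS = tan(1) ≈ 1.557 → satisfies claim
(0, 7): LHS = tan(7) ≈ 0.8714, RHS = tan(7) ≈ 0.8714 → satisfies claim
(0, 5): LHS = tan(5) ≈ -3.381, RHS = tan(5) ≈ -3.381 → satisfies claim

That makes 1 counterexample.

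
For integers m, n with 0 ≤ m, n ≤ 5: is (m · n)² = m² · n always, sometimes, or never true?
Sometimes true

It holds at (m, n) = (0, 5) (both sides equal 0), but fails at (m, n) = (3, 3) (LHS = 81, RHS = 27).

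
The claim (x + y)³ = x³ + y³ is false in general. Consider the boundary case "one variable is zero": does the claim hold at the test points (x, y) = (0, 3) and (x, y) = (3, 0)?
Yes, holds at both test points

At (0, 3): LHS = 27, RHS = 27 → equal
At (3, 0): LHS = 27, RHS = 27 → equal

So the claim does hold at both of these boundary points, even though it is not an identity.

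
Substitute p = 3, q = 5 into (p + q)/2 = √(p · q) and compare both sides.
LHS = (3 + 5)/2 = 4
RHS = √(3 · 5) = √(15) ≈ 3.873

LHS ≠ RHS (they differ by about 0.127), so the equation does not hold here.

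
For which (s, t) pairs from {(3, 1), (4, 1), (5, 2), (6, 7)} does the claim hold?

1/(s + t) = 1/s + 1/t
None

Testing each pair:
(3, 1): LHS = 1/4, RHS = 4/3 → fails
(4, 1): LHS = 1/5, RHS = 5/4 → fails
(5, 2): LHS = 1/7, RHS = 7/10 → fails
(6, 7): LHS = 1/13, RHS = 13/42 → fails

No pair satisfies the claim.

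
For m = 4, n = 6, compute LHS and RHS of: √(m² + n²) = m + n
LHS = √(4² + 6²) = 2·√(13) ≈ 7.211
RHS = 4 + 6 = 10

LHS ≠ RHS (they differ by about 2.789), so the equation does not hold here.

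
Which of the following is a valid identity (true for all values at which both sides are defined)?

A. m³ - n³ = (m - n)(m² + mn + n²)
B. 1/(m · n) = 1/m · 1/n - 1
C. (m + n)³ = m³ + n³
A: holds — e.g. at (2, 2), both sides equal 0.
B: fails at (3, 5) — LHS = 1/15, RHS = -14/15.
C: fails at (4, 4) — LHS = 512, RHS = 128.

Answer: A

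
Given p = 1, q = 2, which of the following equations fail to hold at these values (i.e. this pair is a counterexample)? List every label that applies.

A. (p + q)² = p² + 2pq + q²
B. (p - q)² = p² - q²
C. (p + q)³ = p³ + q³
Evaluating each claim at the given values:
A. LHS = 9, RHS = 9 → holds here (LHS = RHS)
B. LHS = 1, RHS = -3 → fails here (LHS ≠ RHS)
C. LHS = 27, RHS = 9 → fails here (LHS ≠ RHS)

Answer: B, C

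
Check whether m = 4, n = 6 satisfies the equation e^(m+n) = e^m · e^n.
Holds

Substituting m = 4, n = 6:

LHS = e^(4+6) = e^10 ≈ 22026.5
RHS = e^4 · e^6 = e^10 ≈ 22026.5

LHS = RHS, so the equation holds at this point.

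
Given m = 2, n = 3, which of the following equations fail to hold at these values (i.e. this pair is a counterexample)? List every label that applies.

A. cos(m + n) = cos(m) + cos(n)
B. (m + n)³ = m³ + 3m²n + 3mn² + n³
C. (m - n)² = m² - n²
A, C

Evaluating each claim at the given values:
A. LHS = cos(5) ≈ 0.2837, RHS = cos(3) + cos(2) ≈ -1.406 → fails here (LHS ≠ RHS)
B. LHS = 125, RHS = 125 → holds here (LHS = RHS)
C. LHS = 1, RHS = -5 → fails here (LHS ≠ RHS)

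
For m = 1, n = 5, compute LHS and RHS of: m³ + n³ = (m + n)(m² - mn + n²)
LHS = 1³ + 5³ = 126
RHS = (1 + 5)(1² - 1·5 + 5²) = 126

LHS = RHS: the two sides agree.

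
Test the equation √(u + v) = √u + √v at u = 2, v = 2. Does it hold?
Substituting u = 2, v = 2:

LHS = √(2 + 2) = 2
RHS = √2 + √2 = 2·√(2) ≈ 2.828

LHS ≠ RHS, so the equation does not hold at this point.

Answer: Fails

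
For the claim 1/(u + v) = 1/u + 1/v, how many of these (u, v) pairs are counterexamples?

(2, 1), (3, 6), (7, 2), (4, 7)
Testing each pair:
(2, 1): LHS = 1/3, RHS = 3/2 → counterexample
(3, 6): LHS = 1/9, RHS = 1/2 → counterexample
(7, 2): LHS = 1/9, RHS = 9/14 → counterexample
(4, 7): LHS = 1/11, RHS = 11/28 → counterexample

That makes 4 counterexamples.

Answer: 4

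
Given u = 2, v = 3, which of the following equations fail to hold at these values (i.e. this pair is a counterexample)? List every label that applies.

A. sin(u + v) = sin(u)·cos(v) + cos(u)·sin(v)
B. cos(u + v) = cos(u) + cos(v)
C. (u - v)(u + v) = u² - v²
B

Evaluating each claim at the given values:
A. LHS = sin(5) ≈ -0.9589, RHS = sin(2)·cos(3) + sin(3)·cos(2) ≈ -0.9589 → holds here (LHS = RHS)
B. LHS = cos(5) ≈ 0.2837, RHS = cos(3) + cos(2) ≈ -1.406 → fails here (LHS ≠ RHS)
C. LHS = -5, RHS = -5 → holds here (LHS = RHS)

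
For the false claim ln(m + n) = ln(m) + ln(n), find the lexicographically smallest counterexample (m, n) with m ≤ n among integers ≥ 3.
Substituting (3, 3) into the claim:
LHS = ln(3 + 3) = ln(6) ≈ 1.792
RHS = ln(3) + ln(3) = 2·ln(3) ≈ 2.197

Since LHS ≠ RHS, this pair disproves the claim, and no lexicographically smaller pair (m ≤ n, integers ≥ 3) does.

For instance (5, 6) is also a counterexample (LHS = ln(11) ≈ 2.398, RHS = ln(5) + ln(6) ≈ 3.401), but it's lexicographically larger.

Answer: (m, n) = (3, 3)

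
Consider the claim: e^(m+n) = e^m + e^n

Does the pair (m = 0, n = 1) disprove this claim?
Substituting m = 0, n = 1:
LHS = e^(0+1) = e ≈ 2.718
RHS = e^0 + e^1 = 1 + e ≈ 3.718

Since LHS ≠ RHS, this pair disproves the claim.

Answer: Yes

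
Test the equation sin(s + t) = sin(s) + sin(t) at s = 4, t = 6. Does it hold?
Fails

Substituting s = 4, t = 6:

LHS = sin(4 + 6) = sin(10) ≈ -0.544
RHS = sin(4) + sin(6) ≈ -1.036

LHS ≠ RHS, so the equation does not hold at this point.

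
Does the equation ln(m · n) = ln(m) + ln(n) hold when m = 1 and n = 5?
Holds

Substituting m = 1, n = 5:

LHS = ln(1 · 5) = ln(5) ≈ 1.609
RHS = ln(1) + ln(5) = ln(5) ≈ 1.609

LHS = RHS, so the equation holds at this point.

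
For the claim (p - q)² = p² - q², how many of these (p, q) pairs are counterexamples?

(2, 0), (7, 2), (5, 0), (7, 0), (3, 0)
Testing each pair:
(2, 0): LHS = 4, RHS = 4 → satisfies claim
(7, 2): LHS = 25, RHS = 45 → counterexample
(5, 0): LHS = 25, RHS = 25 → satisfies claim
(7, 0): LHS = 49, RHS = 49 → satisfies claim
(3, 0): LHS = 9, RHS = 9 → satisfies claim

That makes 1 counterexample.

Answer: 1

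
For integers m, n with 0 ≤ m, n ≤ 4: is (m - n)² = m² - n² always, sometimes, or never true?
It holds at (m, n) = (2, 2) (both sides equal 0), but fails at (m, n) = (3, 2) (LHS = 1, RHS = 5).

Answer: Sometimes true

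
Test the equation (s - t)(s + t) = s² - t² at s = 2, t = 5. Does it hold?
Substituting s = 2, t = 5:

LHS = (2 - 5)(2 + 5) = -21
RHS = 2² - 5² = -21

LHS = RHS, so the equation holds at this point.

Answer: Holds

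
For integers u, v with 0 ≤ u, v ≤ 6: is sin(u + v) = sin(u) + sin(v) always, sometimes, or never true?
Sometimes true

It holds at (u, v) = (4, 0) (both sides equal sin(4) ≈ -0.7568), but fails at (u, v) = (5, 6) (LHS = sin(11) ≈ -1, RHS = sin(5) + sin(6) ≈ -1.238).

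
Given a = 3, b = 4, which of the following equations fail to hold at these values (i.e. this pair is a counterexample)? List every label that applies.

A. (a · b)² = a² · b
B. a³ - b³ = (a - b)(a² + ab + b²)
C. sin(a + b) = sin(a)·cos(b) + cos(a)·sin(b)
A

Evaluating each claim at the given values:
A. LHS = 144, RHS = 36 → fails here (LHS ≠ RHS)
B. LHS = -37, RHS = -37 → holds here (LHS = RHS)
C. LHS = sin(7) ≈ 0.657, RHS = sin(3)·cos(4) + sin(4)·cos(3) ≈ 0.657 → holds here (LHS = RHS)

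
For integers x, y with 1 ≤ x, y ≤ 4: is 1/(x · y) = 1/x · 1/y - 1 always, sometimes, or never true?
The claim fails for every pair in the range. For instance at (x, y) = (1, 4): LHS = 1/4, RHS = -3/4.

Answer: Never true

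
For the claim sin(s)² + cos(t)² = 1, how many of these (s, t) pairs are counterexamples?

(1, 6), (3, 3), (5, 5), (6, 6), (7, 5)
Testing each pair:
(1, 6): LHS = sin(1)² + cos(6)² ≈ 1.63, RHS = 1 → counterexample
(3, 3): LHS = sin(3)² + cos(3)² = 1, RHS = 1 → satisfies claim
(5, 5): LHS = cos(5)² + sin(5)² = 1, RHS = 1 → satisfies claim
(6, 6): LHS = sin(6)² + cos(6)² = 1, RHS = 1 → satisfies claim
(7, 5): LHS = cos(5)² + sin(7)² ≈ 0.5121, RHS = 1 → counterexample

That makes 2 counterexamples.

Answer: 2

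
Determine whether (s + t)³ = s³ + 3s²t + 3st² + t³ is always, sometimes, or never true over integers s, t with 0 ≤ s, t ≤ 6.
Always true

The identity holds for every pair in the range. For instance at (s, t) = (4, 4): both sides equal 512.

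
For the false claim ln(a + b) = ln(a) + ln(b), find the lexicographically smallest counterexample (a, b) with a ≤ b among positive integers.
Substituting (1, 1) into the claim:
LHS = ln(1 + 1) = ln(2) ≈ 0.6931
RHS = ln(1) + ln(1) = 0

Since LHS ≠ RHS, this pair disproves the claim, and no lexicographically smaller pair (a ≤ b, positive integers) does.

For instance (2, 5) is also a counterexample (LHS = ln(7) ≈ 1.946, RHS = ln(2) + ln(5) ≈ 2.303), but it's lexicographically larger.

Answer: (a, b) = (1, 1)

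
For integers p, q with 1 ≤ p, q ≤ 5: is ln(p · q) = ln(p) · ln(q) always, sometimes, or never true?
It holds at (p, q) = (1, 1) (both sides equal 0), but fails at (p, q) = (5, 3) (LHS = ln(15) ≈ 2.708, RHS = ln(3)·ln(5) ≈ 1.768).

Answer: Sometimes true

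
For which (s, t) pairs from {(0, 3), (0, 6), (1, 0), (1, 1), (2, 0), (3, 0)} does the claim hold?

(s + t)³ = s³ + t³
Testing each pair:
(0, 3): LHS = 27, RHS = 27 → holds
(0, 6): LHS = 216, RHS = 216 → holds
(1, 0): LHS = 1, RHS = 1 → holds
(1, 1): LHS = 8, RHS = 2 → fails
(2, 0): LHS = 8, RHS = 8 → holds
(3, 0): LHS = 27, RHS = 27 → holds

5 of 6 pairs satisfy the claim.

Answer: (0, 3), (0, 6), (1, 0), (2, 0), (3, 0)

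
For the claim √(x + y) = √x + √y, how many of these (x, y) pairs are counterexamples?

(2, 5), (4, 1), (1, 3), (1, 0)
3

Testing each pair:
(2, 5): LHS = √(7) ≈ 2.646, RHS = √(2) + √(5) ≈ 3.65 → counterexample
(4, 1): LHS = √(5) ≈ 2.236, RHS = 3 → counterexample
(1, 3): LHS = 2, RHS = 1 + √(3) ≈ 2.732 → counterexample
(1, 0): LHS = 1, RHS = 1 → satisfies claim

That makes 3 counterexamples.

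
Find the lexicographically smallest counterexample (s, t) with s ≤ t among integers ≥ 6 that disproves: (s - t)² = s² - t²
(s, t) = (6, 7)

At (6, 6): both sides equal 0, so it holds there.

Substituting (6, 7) into the claim:
LHS = (6 - 7)² = 1
RHS = 6² - 7² = -13

Since LHS ≠ RHS, this pair disproves the claim, and no lexicographically smaller pair (s ≤ t, integers ≥ 6) does.

For instance (7, 10) is also a counterexample (LHS = 9, RHS = -51), but it's lexicographically larger.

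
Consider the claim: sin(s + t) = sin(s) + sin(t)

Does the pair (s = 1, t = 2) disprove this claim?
Substituting s = 1, t = 2:
LHS = sin(1 + 2) = sin(3) ≈ 0.1411
RHS = sin(1) + sin(2) ≈ 1.751

Since LHS ≠ RHS, this pair disproves the claim.

Answer: Yes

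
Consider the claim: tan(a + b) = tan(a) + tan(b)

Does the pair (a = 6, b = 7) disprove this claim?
Yes

Substituting a = 6, b = 7:
LHS = tan(6 + 7) = tan(13) ≈ 0.463
RHS = tan(6) + tan(7) ≈ 0.5804

Since LHS ≠ RHS, this pair disproves the claim.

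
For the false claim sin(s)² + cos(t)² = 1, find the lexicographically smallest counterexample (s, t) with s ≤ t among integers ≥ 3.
Substituting (3, 4) into the claim:
LHS = sin(3)² + cos(4)² ≈ 0.4472
RHS = 1

Since LHS ≠ RHS, this pair disproves the claim, and no lexicographically smaller pair (s ≤ t, integers ≥ 3) does.

For instance (4, 6) is also a counterexample (LHS = sin(4)² + cos(6)² ≈ 1.495, RHS = 1), but it's lexicographically larger.

Answer: (s, t) = (3, 4)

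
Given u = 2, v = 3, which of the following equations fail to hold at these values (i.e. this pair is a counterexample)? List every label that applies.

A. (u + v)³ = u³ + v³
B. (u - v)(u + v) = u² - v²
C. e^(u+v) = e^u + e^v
Evaluating each claim at the given values:
A. LHS = 125, RHS = 35 → fails here (LHS ≠ RHS)
B. LHS = -5, RHS = -5 → holds here (LHS = RHS)
C. LHS = e^5 ≈ 148.4, RHS = e^2 + e^3 ≈ 27.47 → fails here (LHS ≠ RHS)

Answer: A, C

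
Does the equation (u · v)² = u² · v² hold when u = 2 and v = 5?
Substituting u = 2, v = 5:

LHS = (2 · 5)² = 100
RHS = 2² · 5² = 100

LHS = RHS, so the equation holds at this point.

Answer: Holds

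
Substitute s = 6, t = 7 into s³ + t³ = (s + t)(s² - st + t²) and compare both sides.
LHS = 6³ + 7³ = 559
RHS = (6 + 7)(6² - 6·7 + 7²) = 559

LHS = RHS: the two sides agree.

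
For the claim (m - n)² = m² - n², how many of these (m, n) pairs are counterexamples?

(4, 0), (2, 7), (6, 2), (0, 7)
Testing each pair:
(4, 0): LHS = 16, RHS = 16 → satisfies claim
(2, 7): LHS = 25, RHS = -45 → counterexample
(6, 2): LHS = 16, RHS = 32 → counterexample
(0, 7): LHS = 49, RHS = -49 → counterexample

That makes 3 counterexamples.

Answer: 3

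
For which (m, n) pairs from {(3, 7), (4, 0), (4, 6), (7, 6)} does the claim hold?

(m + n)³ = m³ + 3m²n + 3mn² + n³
All pairs

Testing each pair:
(3, 7): LHS = 1000, RHS = 1000 → holds
(4, 0): LHS = 64, RHS = 64 → holds
(4, 6): LHS = 1000, RHS = 1000 → holds
(7, 6): LHS = 2197, RHS = 2197 → holds

Every pair satisfies the claim.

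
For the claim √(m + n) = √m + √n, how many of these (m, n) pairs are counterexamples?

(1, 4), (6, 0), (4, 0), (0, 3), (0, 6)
Testing each pair:
(1, 4): LHS = √(5) ≈ 2.236, RHS = 3 → counterexample
(6, 0): LHS = √(6) ≈ 2.449, RHS = √(6) ≈ 2.449 → satisfies claim
(4, 0): LHS = 2, RHS = 2 → satisfies claim
(0, 3): LHS = √(3) ≈ 1.732, RHS = √(3) ≈ 1.732 → satisfies claim
(0, 6): LHS = √(6) ≈ 2.449, RHS = √(6) ≈ 2.449 → satisfies claim

That makes 1 counterexample.

Answer: 1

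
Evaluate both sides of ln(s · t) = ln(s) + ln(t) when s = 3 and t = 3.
LHS = ln(3 · 3) = ln(9) ≈ 2.197
RHS = ln(3) + ln(3) = 2·ln(3) ≈ 2.197

LHS = RHS: the two sides agree.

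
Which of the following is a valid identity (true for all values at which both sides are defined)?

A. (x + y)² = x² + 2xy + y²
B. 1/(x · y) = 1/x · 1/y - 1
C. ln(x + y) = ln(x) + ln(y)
A

A: holds — e.g. at (3, 5), both sides equal 64.
B: fails at (6, 7) — LHS = 1/42, RHS = -41/42.
C: fails at (3, 5) — LHS = ln(8) ≈ 2.079, RHS = ln(3) + ln(5) ≈ 2.708.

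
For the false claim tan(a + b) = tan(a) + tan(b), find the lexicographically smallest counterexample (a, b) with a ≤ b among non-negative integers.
(a, b) = (1, 1)

At (0, 6): both sides equal tan(6) ≈ -0.291, so it holds there.

Substituting (1, 1) into the claim:
LHS = tan(1 + 1) = tan(2) ≈ -2.185
RHS = tan(1) + tan(1) = 2·tan(1) ≈ 3.115

Since LHS ≠ RHS, this pair disproves the claim, and no lexicographically smaller pair (a ≤ b, non-negative integers) does.

For instance (3, 6) is also a counterexample (LHS = tan(9) ≈ -0.4523, RHS = tan(6) + tan(3) ≈ -0.4336), but it's lexicographically larger.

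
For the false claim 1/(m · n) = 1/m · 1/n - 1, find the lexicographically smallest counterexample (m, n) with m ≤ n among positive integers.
Substituting (1, 1) into the claim:
LHS = 1/(1 · 1) = 1
RHS = 1/1 · 1/1 - 1 = 0

Since LHS ≠ RHS, this pair disproves the claim, and no lexicographically smaller pair (m ≤ n, positive integers) does.

For instance (3, 6) is also a counterexample (LHS = 1/18, RHS = -17/18), but it's lexicographically larger.

Answer: (m, n) = (1, 1)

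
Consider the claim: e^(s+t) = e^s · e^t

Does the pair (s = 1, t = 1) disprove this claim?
Substituting s = 1, t = 1:
LHS = e^(1+1) = e^2 ≈ 7.389
RHS = e^1 · e^1 = e^2 ≈ 7.389

The sides agree, so this pair does not disprove the claim.

Answer: No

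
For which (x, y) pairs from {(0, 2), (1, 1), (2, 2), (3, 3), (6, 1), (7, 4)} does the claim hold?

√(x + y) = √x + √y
(0, 2)

Testing each pair:
(0, 2): LHS = √(2) ≈ 1.414, RHS = √(2) ≈ 1.414 → holds
(1, 1): LHS = √(2) ≈ 1.414, RHS = 2 → fails
(2, 2): LHS = 2, RHS = 2·√(2) ≈ 2.828 → fails
(3, 3): LHS = √(6) ≈ 2.449, RHS = 2·√(3) ≈ 3.464 → fails
(6, 1): LHS = √(7) ≈ 2.646, RHS = 1 + √(6) ≈ 3.449 → fails
(7, 4): LHS = √(11) ≈ 3.317, RHS = 2 + √(7) ≈ 4.646 → fails

1 of 6 pairs satisfies the claim.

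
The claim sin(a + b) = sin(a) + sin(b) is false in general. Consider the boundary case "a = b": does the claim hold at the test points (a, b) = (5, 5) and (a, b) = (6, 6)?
At (5, 5): LHS = sin(10) ≈ -0.544 ≠ RHS = 2·sin(5) ≈ -1.918
At (6, 6): LHS = sin(12) ≈ -0.5366 ≠ RHS = 2·sin(6) ≈ -0.5588

Answer: No, fails at both test points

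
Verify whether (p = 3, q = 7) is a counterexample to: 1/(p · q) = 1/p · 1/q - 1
Substituting p = 3, q = 7:
LHS = 1/(3 · 7) = 1/21
RHS = 1/3 · 1/7 - 1 = -20/21

Since LHS ≠ RHS, this pair disproves the claim.

Answer: Yes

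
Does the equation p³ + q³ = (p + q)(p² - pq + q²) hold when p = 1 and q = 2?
Holds

Substituting p = 1, q = 2:

LHS = 1³ + 2³ = 9
RHS = (1 + 2)(1² - 1·2 + 2²) = 9

LHS = RHS, so the equation holds at this point.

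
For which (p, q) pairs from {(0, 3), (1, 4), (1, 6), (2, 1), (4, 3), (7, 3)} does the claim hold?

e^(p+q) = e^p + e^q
None

Testing each pair:
(0, 3): LHS = e^3 ≈ 20.09, RHS = 1 + e^3 ≈ 21.09 → fails
(1, 4): LHS = e^5 ≈ 148.4, RHS = e + e^4 ≈ 57.32 → fails
(1, 6): LHS = e^7 ≈ 1097, RHS = e + e^6 ≈ 406.1 → fails
(2, 1): LHS = e^3 ≈ 20.09, RHS = e + e^2 ≈ 10.11 → fails
(4, 3): LHS = e^7 ≈ 1097, RHS = e^3 + e^4 ≈ 74.68 → fails
(7, 3): LHS = e^10 ≈ 22026.5, RHS = e^3 + e^7 ≈ 1117 → fails

No pair satisfies the claim.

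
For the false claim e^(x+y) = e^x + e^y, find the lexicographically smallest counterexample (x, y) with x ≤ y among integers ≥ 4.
(x, y) = (4, 4)

Substituting (4, 4) into the claim:
LHS = e^(4+4) = e^8 ≈ 2981
RHS = e^4 + e^4 = 2·e^4 ≈ 109.2

Since LHS ≠ RHS, this pair disproves the claim, and no lexicographically smaller pair (x ≤ y, integers ≥ 4) does.

For instance (9, 9) is also a counterexample (LHS = e^18 ≈ 65659969.1, RHS = 2·e^9 ≈ 16206.2), but it's lexicographically larger.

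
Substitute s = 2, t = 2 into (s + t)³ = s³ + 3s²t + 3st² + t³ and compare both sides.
LHS = (2 + 2)³ = 64
RHS = 2³ + 3·2²·2 + 3·2·2² + 2³ = 64

LHS = RHS: the two sides agree.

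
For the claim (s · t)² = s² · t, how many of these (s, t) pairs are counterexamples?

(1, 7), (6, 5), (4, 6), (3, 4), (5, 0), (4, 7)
5

Testing each pair:
(1, 7): LHS = 49, RHS = 7 → counterexample
(6, 5): LHS = 900, RHS = 180 → counterexample
(4, 6): LHS = 576, RHS = 96 → counterexample
(3, 4): LHS = 144, RHS = 36 → counterexample
(5, 0): LHS = 0, RHS = 0 → satisfies claim
(4, 7): LHS = 784, RHS = 112 → counterexample

That makes 5 counterexamples.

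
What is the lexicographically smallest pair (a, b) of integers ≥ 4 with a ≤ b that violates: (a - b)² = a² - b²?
Substituting (4, 5) into the claim:
LHS = (4 - 5)² = 1
RHS = 4² - 5² = -9

Since LHS ≠ RHS, this pair disproves the claim, and no lexicographically smaller pair (a ≤ b, integers ≥ 4) does.

For instance (7, 10) is also a counterexample (LHS = 9, RHS = -51), but it's lexicographically larger.

Answer: (a, b) = (4, 5)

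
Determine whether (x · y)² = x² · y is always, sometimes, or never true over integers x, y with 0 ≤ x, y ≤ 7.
It holds at (x, y) = (0, 6) (both sides equal 0), but fails at (x, y) = (5, 7) (LHS = 1225, RHS = 175).

Answer: Sometimes true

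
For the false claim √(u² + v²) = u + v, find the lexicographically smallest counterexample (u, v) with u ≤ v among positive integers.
(u, v) = (1, 1)

Substituting (1, 1) into the claim:
LHS = √(1² + 1²) = √(2) ≈ 1.414
RHS = 1 + 1 = 2

Since LHS ≠ RHS, this pair disproves the claim, and no lexicographically smaller pair (u ≤ v, positive integers) does.

For instance (3, 4) is also a counterexample (LHS = 5, RHS = 7), but it's lexicographically larger.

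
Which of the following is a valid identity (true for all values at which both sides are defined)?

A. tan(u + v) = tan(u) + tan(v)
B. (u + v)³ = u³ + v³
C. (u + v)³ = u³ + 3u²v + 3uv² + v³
C

A: fails at (2, 7) — LHS = tan(9) ≈ -0.4523, RHS = tan(2) + tan(7) ≈ -1.314.
B: fails at (1, 4) — LHS = 125, RHS = 65.
C: holds — e.g. at (2, 5), both sides equal 343.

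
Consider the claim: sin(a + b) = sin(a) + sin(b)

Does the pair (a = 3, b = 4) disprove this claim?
Substituting a = 3, b = 4:
LHS = sin(3 + 4) = sin(7) ≈ 0.657
RHS = sin(3) + sin(4) ≈ -0.6157

Since LHS ≠ RHS, this pair disproves the claim.

Answer: Yes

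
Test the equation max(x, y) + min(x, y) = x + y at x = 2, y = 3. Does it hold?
Holds

Substituting x = 2, y = 3:

LHS = max(2, 3) + min(2, 3) = 5
RHS = 2 + 3 = 5

LHS = RHS, so the equation holds at this point.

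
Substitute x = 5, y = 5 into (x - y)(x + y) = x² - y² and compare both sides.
LHS = (5 - 5)(5 + 5) = 0
RHS = 5² - 5² = 0

LHS = RHS: the two sides agree.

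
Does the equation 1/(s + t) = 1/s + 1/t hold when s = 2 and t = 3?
Fails

Substituting s = 2, t = 3:

LHS = 1/(2 + 3) = 1/5
RHS = 1/2 + 1/3 = 5/6

LHS ≠ RHS, so the equation does not hold at this point.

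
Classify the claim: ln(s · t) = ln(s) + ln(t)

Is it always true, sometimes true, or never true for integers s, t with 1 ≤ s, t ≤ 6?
The identity holds for every pair in the range. For instance at (s, t) = (6, 2): both sides equal ln(12) ≈ 2.485.

Answer: Always true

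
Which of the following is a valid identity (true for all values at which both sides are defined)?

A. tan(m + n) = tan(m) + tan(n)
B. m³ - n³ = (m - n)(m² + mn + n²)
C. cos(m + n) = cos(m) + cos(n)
B

A: fails at (2, 5) — LHS = tan(7) ≈ 0.8714, RHS = tan(5) + tan(2) ≈ -5.566.
B: holds — e.g. at (4, 5), both sides equal -61.
C: fails at (0, 1) — LHS = cos(1) ≈ 0.5403, RHS = cos(1) + 1 ≈ 1.54.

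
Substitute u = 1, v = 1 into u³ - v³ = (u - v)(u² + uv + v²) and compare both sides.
LHS = 1³ - 1³ = 0
RHS = (1 - 1)(1² + 1·1 + 1²) = 0

LHS = RHS: the two sides agree.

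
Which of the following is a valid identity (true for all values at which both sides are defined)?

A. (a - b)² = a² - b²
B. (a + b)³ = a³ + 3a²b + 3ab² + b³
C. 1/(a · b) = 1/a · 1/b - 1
A: fails at (1, 4) — LHS = 9, RHS = -15.
B: holds — e.g. at (2, 3), both sides equal 125.
C: fails at (4, 4) — LHS = 1/16, RHS = -15/16.

Answer: B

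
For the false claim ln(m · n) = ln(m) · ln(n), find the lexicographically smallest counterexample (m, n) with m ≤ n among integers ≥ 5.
Substituting (5, 5) into the claim:
LHS = ln(5 · 5) = ln(25) ≈ 3.219
RHS = ln(5) · ln(5) = ln(5)² ≈ 2.59

Since LHS ≠ RHS, this pair disproves the claim, and no lexicographically smaller pair (m ≤ n, integers ≥ 5) does.

For instance (6, 12) is also a counterexample (LHS = ln(72) ≈ 4.277, RHS = ln(6)·ln(12) ≈ 4.452), but it's lexicographically larger.

Answer: (m, n) = (5, 5)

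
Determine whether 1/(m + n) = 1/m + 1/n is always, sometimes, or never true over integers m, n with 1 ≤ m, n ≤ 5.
The claim fails for every pair in the range. For instance at (m, n) = (4, 1): LHS = 1/5, RHS = 5/4.

Answer: Never true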